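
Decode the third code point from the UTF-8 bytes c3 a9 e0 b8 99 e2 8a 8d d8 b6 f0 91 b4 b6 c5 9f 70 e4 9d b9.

Offset 0: leading byte 0xC3 = 11000011 → 2-byte char #1 = C3 A9.
Offset 2: leading byte 0xE0 = 11100000 → 3-byte char #2 = E0 B8 99.
Offset 5: leading byte 0xE2 = 11100010 → 3-byte char #3 = E2 8A 8D.
Leading byte 0xE2 = 11100010 matches 1110xxxx → 3-byte sequence.
Byte 1: 0xE2 = 11100010, payload 0010 (4 bits).
Byte 2: 0x8A = 10001010 (10xxxxxx ✓), payload 001010.
Byte 3: 0x8D = 10001101 (10xxxxxx ✓), payload 001101.
Concatenate: 0010001010001101 = 0x228D (16 bits → U+228D).

U+228D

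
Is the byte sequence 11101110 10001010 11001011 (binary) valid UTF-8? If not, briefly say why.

invalid (non-continuation byte where continuation expected)

Leading byte 0xEE = 11101110 → 3-byte form.
Byte 3 is 0xCB = 11001011, which is not 10xxxxxx — expected a continuation byte.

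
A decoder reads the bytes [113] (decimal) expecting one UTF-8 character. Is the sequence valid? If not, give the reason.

Leading byte 0x71 = 01110001 → 1-byte form.

valid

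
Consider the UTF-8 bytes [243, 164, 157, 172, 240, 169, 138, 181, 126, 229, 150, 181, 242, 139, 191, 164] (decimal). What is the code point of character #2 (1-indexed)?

Offset 0: leading byte 0xF3 = 11110011 → 4-byte char #1 = F3 A4 9D AC.
Offset 4: leading byte 0xF0 = 11110000 → 4-byte char #2 = F0 A9 8A B5.
Leading byte 0xF0 = 11110000 matches 11110xxx → 4-byte sequence.
Byte 1: 0xF0 = 11110000, payload 000 (3 bits).
Byte 2: 0xA9 = 10101001 (10xxxxxx ✓), payload 101001.
Byte 3: 0x8A = 10001010 (10xxxxxx ✓), payload 001010.
Byte 4: 0xB5 = 10110101 (10xxxxxx ✓), payload 110101.
Concatenate: 000101001001010110101 = 0x292B5 (21 bits → U+292B5).

U+292B5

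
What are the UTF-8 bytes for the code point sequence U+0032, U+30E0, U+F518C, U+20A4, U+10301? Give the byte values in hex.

32 E3 83 A0 F3 B5 86 8C E2 82 A4 F0 90 8C 81

U+0032: 1-byte form → 32.
U+30E0: 3-byte form → E3 83 A0.
U+F518C: 4-byte form → F3 B5 86 8C.
U+20A4: 3-byte form → E2 82 A4.
U+10301: 4-byte form → F0 90 8C 81.
Concatenated (15 bytes): 32 E3 83 A0 F3 B5 86 8C E2 82 A4 F0 90 8C 81.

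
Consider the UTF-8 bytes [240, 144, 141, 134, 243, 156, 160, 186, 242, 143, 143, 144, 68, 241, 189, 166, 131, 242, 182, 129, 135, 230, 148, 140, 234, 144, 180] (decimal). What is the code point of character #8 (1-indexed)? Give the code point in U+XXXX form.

Offset 0: leading byte 0xF0 = 11110000 → 4-byte char #1 = F0 90 8D 86.
Offset 4: leading byte 0xF3 = 11110011 → 4-byte char #2 = F3 9C A0 BA.
Offset 8: leading byte 0xF2 = 11110010 → 4-byte char #3 = F2 8F 8F 90.
Offset 12: leading byte 0x44 = 01000100 → 1-byte char #4 = 44.
Offset 13: leading byte 0xF1 = 11110001 → 4-byte char #5 = F1 BD A6 83.
Offset 17: leading byte 0xF2 = 11110010 → 4-byte char #6 = F2 B6 81 87.
Offset 21: leading byte 0xE6 = 11100110 → 3-byte char #7 = E6 94 8C.
Offset 24: leading byte 0xEA = 11101010 → 3-byte char #8 = EA 90 B4.
Leading byte 0xEA = 11101010 matches 1110xxxx → 3-byte sequence.
Byte 1: 0xEA = 11101010, payload 1010 (4 bits).
Byte 2: 0x90 = 10010000 (10xxxxxx ✓), payload 010000.
Byte 3: 0xB4 = 10110100 (10xxxxxx ✓), payload 110100.
Concatenate: 1010010000110100 = 0xA434 (16 bits → U+A434).

U+A434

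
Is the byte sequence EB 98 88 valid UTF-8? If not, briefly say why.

valid

Leading byte 0xEB = 11101011 → 3-byte form.
Continuation bytes 0x98=10011000, 0x88=10001000 all match 10xxxxxx.
Decoded value 0xB608 is ≥ 0x800 (shortest form) and not a surrogate.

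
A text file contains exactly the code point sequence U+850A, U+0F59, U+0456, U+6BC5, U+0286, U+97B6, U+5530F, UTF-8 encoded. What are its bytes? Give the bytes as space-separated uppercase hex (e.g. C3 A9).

U+850A: 3-byte form → E8 94 8A.
U+0F59: 3-byte form → E0 BD 99.
U+0456: 2-byte form → D1 96.
U+6BC5: 3-byte form → E6 AF 85.
U+0286: 2-byte form → CA 86.
U+97B6: 3-byte form → E9 9E B6.
U+5530F: 4-byte form → F1 95 8C 8F.
Concatenated (20 bytes): E8 94 8A E0 BD 99 D1 96 E6 AF 85 CA 86 E9 9E B6 F1 95 8C 8F.

E8 94 8A E0 BD 99 D1 96 E6 AF 85 CA 86 E9 9E B6 F1 95 8C 8F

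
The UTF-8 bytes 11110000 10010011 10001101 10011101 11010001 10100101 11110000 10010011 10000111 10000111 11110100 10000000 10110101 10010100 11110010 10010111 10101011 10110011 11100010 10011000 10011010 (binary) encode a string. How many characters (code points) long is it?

6

Byte at offset 0: 0xF0 = 11110000 → 4-byte char (#1). Advance 4.
Byte at offset 4: 0xD1 = 11010001 → 2-byte char (#2). Advance 2.
Byte at offset 6: 0xF0 = 11110000 → 4-byte char (#3). Advance 4.
Byte at offset 10: 0xF4 = 11110100 → 4-byte char (#4). Advance 4.
Byte at offset 14: 0xF2 = 11110010 → 4-byte char (#5). Advance 4.
Byte at offset 18: 0xE2 = 11100010 → 3-byte char (#6). Advance 3.
Reached end at offset 21 after 6 code points.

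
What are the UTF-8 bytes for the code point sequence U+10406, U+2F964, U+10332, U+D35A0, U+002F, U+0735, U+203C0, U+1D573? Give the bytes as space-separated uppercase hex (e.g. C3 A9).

F0 90 90 86 F0 AF A5 A4 F0 90 8C B2 F3 93 96 A0 2F DC B5 F0 A0 8F 80 F0 9D 95 B3

U+10406: 4-byte form → F0 90 90 86.
U+2F964: 4-byte form → F0 AF A5 A4.
U+10332: 4-byte form → F0 90 8C B2.
U+D35A0: 4-byte form → F3 93 96 A0.
U+002F: 1-byte form → 2F.
U+0735: 2-byte form → DC B5.
U+203C0: 4-byte form → F0 A0 8F 80.
U+1D573: 4-byte form → F0 9D 95 B3.
Concatenated (27 bytes): F0 90 90 86 F0 AF A5 A4 F0 90 8C B2 F3 93 96 A0 2F DC B5 F0 A0 8F 80 F0 9D 95 B3.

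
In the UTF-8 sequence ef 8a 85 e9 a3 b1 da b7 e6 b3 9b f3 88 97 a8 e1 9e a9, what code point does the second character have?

U+98F1

Offset 0: leading byte 0xEF = 11101111 → 3-byte char #1 = EF 8A 85.
Offset 3: leading byte 0xE9 = 11101001 → 3-byte char #2 = E9 A3 B1.
Leading byte 0xE9 = 11101001 matches 1110xxxx → 3-byte sequence.
Byte 1: 0xE9 = 11101001, payload 1001 (4 bits).
Byte 2: 0xA3 = 10100011 (10xxxxxx ✓), payload 100011.
Byte 3: 0xB1 = 10110001 (10xxxxxx ✓), payload 110001.
Concatenate: 1001100011110001 = 0x98F1 (16 bits → U+98F1).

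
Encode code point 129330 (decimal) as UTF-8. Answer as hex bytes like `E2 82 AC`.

U+1F932 = 0x1F932 = 129330 decimal. In range U+10000–U+10FFFF → 4-byte form: 11110xxx 10xxxxxx 10xxxxxx 10xxxxxx.
Binary (21 bits): 000011111100100110010.
Split 3+6+6+6: 000 | 011111 | 100100 | 110010.
Byte 1: 11110000 = 0xF0.
Byte 2: 10011111 = 0x9F.
Byte 3: 10100100 = 0xA4.
Byte 4: 10110010 = 0xB2.

F0 9F A4 B2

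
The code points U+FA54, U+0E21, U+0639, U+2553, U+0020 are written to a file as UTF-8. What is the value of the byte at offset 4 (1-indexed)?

0xE0

1-indexed offset 4 is 0-indexed offset 3.
U+FA54 → 3-byte form EF A9 94 at offsets 0–2.
U+0E21 → 3-byte form E0 B8 A1 at offsets 3–5.
Offset 3 falls in char 2's range; it's byte 1 of E0 B8 A1 = 0xE0.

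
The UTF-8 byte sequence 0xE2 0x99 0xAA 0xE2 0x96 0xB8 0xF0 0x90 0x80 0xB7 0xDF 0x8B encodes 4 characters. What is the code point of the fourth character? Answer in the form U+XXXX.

U+07CB

Offset 0: leading byte 0xE2 = 11100010 → 3-byte char #1 = E2 99 AA.
Offset 3: leading byte 0xE2 = 11100010 → 3-byte char #2 = E2 96 B8.
Offset 6: leading byte 0xF0 = 11110000 → 4-byte char #3 = F0 90 80 B7.
Offset 10: leading byte 0xDF = 11011111 → 2-byte char #4 = DF 8B.
Leading byte 0xDF = 11011111 matches 110xxxxx → 2-byte sequence.
Byte 1: 0xDF = 11011111, payload 11111 (5 bits).
Byte 2: 0x8B = 10001011 (10xxxxxx ✓), payload 001011.
Concatenate: 11111001011 = 0x7CB (11 bits → U+07CB).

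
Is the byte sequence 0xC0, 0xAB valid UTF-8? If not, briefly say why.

invalid (overlong encoding)

Leading byte 0xC0 = 11000000 → 2-byte form.
Continuation bytes all match 10xxxxxx. Payload decodes to 0x2B.
But 0x2B < 0x80, the minimum for a 2-byte sequence — this is an overlong encoding.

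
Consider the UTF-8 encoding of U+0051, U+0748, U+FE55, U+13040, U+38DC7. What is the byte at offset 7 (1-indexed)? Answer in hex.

0xF0

1-indexed offset 7 is 0-indexed offset 6.
U+0051 → 1-byte form 51 at offsets 0–0.
U+0748 → 2-byte form DD 88 at offsets 1–2.
U+FE55 → 3-byte form EF B9 95 at offsets 3–5.
U+13040 → 4-byte form F0 93 81 80 at offsets 6–9.
Offset 6 falls in char 4's range; it's byte 1 of F0 93 81 80 = 0xF0.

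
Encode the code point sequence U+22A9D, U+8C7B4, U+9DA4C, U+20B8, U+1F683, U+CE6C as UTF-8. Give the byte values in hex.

F0 A2 AA 9D F2 8C 9E B4 F2 9D A9 8C E2 82 B8 F0 9F 9A 83 EC B9 AC

U+22A9D: 4-byte form → F0 A2 AA 9D.
U+8C7B4: 4-byte form → F2 8C 9E B4.
U+9DA4C: 4-byte form → F2 9D A9 8C.
U+20B8: 3-byte form → E2 82 B8.
U+1F683: 4-byte form → F0 9F 9A 83.
U+CE6C: 3-byte form → EC B9 AC.
Concatenated (22 bytes): F0 A2 AA 9D F2 8C 9E B4 F2 9D A9 8C E2 82 B8 F0 9F 9A 83 EC B9 AC.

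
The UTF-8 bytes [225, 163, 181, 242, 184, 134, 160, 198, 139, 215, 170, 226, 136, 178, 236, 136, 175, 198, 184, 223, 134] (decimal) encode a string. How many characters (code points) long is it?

Byte at offset 0: 0xE1 = 11100001 → 3-byte char (#1). Advance 3.
Byte at offset 3: 0xF2 = 11110010 → 4-byte char (#2). Advance 4.
Byte at offset 7: 0xC6 = 11000110 → 2-byte char (#3). Advance 2.
Byte at offset 9: 0xD7 = 11010111 → 2-byte char (#4). Advance 2.
Byte at offset 11: 0xE2 = 11100010 → 3-byte char (#5). Advance 3.
Byte at offset 14: 0xEC = 11101100 → 3-byte char (#6). Advance 3.
Byte at offset 17: 0xC6 = 11000110 → 2-byte char (#7). Advance 2.
Byte at offset 19: 0xDF = 11011111 → 2-byte char (#8). Advance 2.
Reached end at offset 21 after 8 code points.

8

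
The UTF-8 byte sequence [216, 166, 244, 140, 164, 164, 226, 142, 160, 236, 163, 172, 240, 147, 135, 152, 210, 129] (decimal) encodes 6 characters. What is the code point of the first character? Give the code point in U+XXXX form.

U+0626

Offset 0: leading byte 0xD8 = 11011000 → 2-byte char #1 = D8 A6.
Leading byte 0xD8 = 11011000 matches 110xxxxx → 2-byte sequence.
Byte 1: 0xD8 = 11011000, payload 11000 (5 bits).
Byte 2: 0xA6 = 10100110 (10xxxxxx ✓), payload 100110.
Concatenate: 11000100110 = 0x626 (11 bits → U+0626).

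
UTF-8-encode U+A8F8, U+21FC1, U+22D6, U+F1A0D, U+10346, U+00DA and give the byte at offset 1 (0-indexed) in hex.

U+A8F8 → 3-byte form EA A3 B8 at offsets 0–2.
Offset 1 falls in char 1's range; it's byte 2 of EA A3 B8 = 0xA3.

0xA3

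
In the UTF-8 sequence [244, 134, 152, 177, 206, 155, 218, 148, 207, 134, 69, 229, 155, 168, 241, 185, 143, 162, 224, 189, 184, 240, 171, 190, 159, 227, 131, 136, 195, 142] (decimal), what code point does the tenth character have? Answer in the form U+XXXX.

U+30C8

Offset 0: leading byte 0xF4 = 11110100 → 4-byte char #1 = F4 86 98 B1.
Offset 4: leading byte 0xCE = 11001110 → 2-byte char #2 = CE 9B.
Offset 6: leading byte 0xDA = 11011010 → 2-byte char #3 = DA 94.
Offset 8: leading byte 0xCF = 11001111 → 2-byte char #4 = CF 86.
Offset 10: leading byte 0x45 = 01000101 → 1-byte char #5 = 45.
Offset 11: leading byte 0xE5 = 11100101 → 3-byte char #6 = E5 9B A8.
Offset 14: leading byte 0xF1 = 11110001 → 4-byte char #7 = F1 B9 8F A2.
Offset 18: leading byte 0xE0 = 11100000 → 3-byte char #8 = E0 BD B8.
Offset 21: leading byte 0xF0 = 11110000 → 4-byte char #9 = F0 AB BE 9F.
Offset 25: leading byte 0xE3 = 11100011 → 3-byte char #10 = E3 83 88.
Leading byte 0xE3 = 11100011 matches 1110xxxx → 3-byte sequence.
Byte 1: 0xE3 = 11100011, payload 0011 (4 bits).
Byte 2: 0x83 = 10000011 (10xxxxxx ✓), payload 000011.
Byte 3: 0x88 = 10001000 (10xxxxxx ✓), payload 001000.
Concatenate: 0011000011001000 = 0x30C8 (16 bits → U+30C8).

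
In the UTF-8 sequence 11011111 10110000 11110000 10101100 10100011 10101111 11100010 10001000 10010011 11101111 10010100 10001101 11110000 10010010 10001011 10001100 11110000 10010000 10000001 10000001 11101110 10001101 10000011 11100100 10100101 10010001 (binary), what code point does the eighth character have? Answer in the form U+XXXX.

Offset 0: leading byte 0xDF = 11011111 → 2-byte char #1 = DF B0.
Offset 2: leading byte 0xF0 = 11110000 → 4-byte char #2 = F0 AC A3 AF.
Offset 6: leading byte 0xE2 = 11100010 → 3-byte char #3 = E2 88 93.
Offset 9: leading byte 0xEF = 11101111 → 3-byte char #4 = EF 94 8D.
Offset 12: leading byte 0xF0 = 11110000 → 4-byte char #5 = F0 92 8B 8C.
Offset 16: leading byte 0xF0 = 11110000 → 4-byte char #6 = F0 90 81 81.
Offset 20: leading byte 0xEE = 11101110 → 3-byte char #7 = EE 8D 83.
Offset 23: leading byte 0xE4 = 11100100 → 3-byte char #8 = E4 A5 91.
Leading byte 0xE4 = 11100100 matches 1110xxxx → 3-byte sequence.
Byte 1: 0xE4 = 11100100, payload 0100 (4 bits).
Byte 2: 0xA5 = 10100101 (10xxxxxx ✓), payload 100101.
Byte 3: 0x91 = 10010001 (10xxxxxx ✓), payload 010001.
Concatenate: 0100100101010001 = 0x4951 (16 bits → U+4951).

U+4951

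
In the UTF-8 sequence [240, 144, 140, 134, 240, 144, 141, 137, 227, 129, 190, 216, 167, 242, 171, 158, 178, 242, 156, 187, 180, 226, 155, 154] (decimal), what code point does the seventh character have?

U+26DA

Offset 0: leading byte 0xF0 = 11110000 → 4-byte char #1 = F0 90 8C 86.
Offset 4: leading byte 0xF0 = 11110000 → 4-byte char #2 = F0 90 8D 89.
Offset 8: leading byte 0xE3 = 11100011 → 3-byte char #3 = E3 81 BE.
Offset 11: leading byte 0xD8 = 11011000 → 2-byte char #4 = D8 A7.
Offset 13: leading byte 0xF2 = 11110010 → 4-byte char #5 = F2 AB 9E B2.
Offset 17: leading byte 0xF2 = 11110010 → 4-byte char #6 = F2 9C BB B4.
Offset 21: leading byte 0xE2 = 11100010 → 3-byte char #7 = E2 9B 9A.
Leading byte 0xE2 = 11100010 matches 1110xxxx → 3-byte sequence.
Byte 1: 0xE2 = 11100010, payload 0010 (4 bits).
Byte 2: 0x9B = 10011011 (10xxxxxx ✓), payload 011011.
Byte 3: 0x9A = 10011010 (10xxxxxx ✓), payload 011010.
Concatenate: 0010011011011010 = 0x26DA (16 bits → U+26DA).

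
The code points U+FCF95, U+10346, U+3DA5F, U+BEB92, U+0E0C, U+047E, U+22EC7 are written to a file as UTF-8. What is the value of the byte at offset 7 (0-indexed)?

U+FCF95 → 4-byte form F3 BC BE 95 at offsets 0–3.
U+10346 → 4-byte form F0 90 8D 86 at offsets 4–7.
Offset 7 falls in char 2's range; it's byte 4 of F0 90 8D 86 = 0x86.

0x86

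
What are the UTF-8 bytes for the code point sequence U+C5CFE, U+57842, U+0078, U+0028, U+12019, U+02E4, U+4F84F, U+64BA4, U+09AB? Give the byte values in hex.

U+C5CFE: 4-byte form → F3 85 B3 BE.
U+57842: 4-byte form → F1 97 A1 82.
U+0078: 1-byte form → 78.
U+0028: 1-byte form → 28.
U+12019: 4-byte form → F0 92 80 99.
U+02E4: 2-byte form → CB A4.
U+4F84F: 4-byte form → F1 8F A1 8F.
U+64BA4: 4-byte form → F1 A4 AE A4.
U+09AB: 3-byte form → E0 A6 AB.
Concatenated (27 bytes): F3 85 B3 BE F1 97 A1 82 78 28 F0 92 80 99 CB A4 F1 8F A1 8F F1 A4 AE A4 E0 A6 AB.

F3 85 B3 BE F1 97 A1 82 78 28 F0 92 80 99 CB A4 F1 8F A1 8F F1 A4 AE A4 E0 A6 AB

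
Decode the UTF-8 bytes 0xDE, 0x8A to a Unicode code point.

Leading byte 0xDE = 11011110 matches 110xxxxx → 2-byte sequence.
Byte 1: 0xDE = 11011110, payload 11110 (5 bits).
Byte 2: 0x8A = 10001010 (10xxxxxx ✓), payload 001010.
Concatenate: 11110001010 = 0x78A (11 bits → U+078A).

U+078A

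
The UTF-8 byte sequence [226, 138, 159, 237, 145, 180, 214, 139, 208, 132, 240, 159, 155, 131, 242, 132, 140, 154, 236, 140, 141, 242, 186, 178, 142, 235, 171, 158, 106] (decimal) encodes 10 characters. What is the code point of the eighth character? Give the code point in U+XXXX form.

Offset 0: leading byte 0xE2 = 11100010 → 3-byte char #1 = E2 8A 9F.
Offset 3: leading byte 0xED = 11101101 → 3-byte char #2 = ED 91 B4.
Offset 6: leading byte 0xD6 = 11010110 → 2-byte char #3 = D6 8B.
Offset 8: leading byte 0xD0 = 11010000 → 2-byte char #4 = D0 84.
Offset 10: leading byte 0xF0 = 11110000 → 4-byte char #5 = F0 9F 9B 83.
Offset 14: leading byte 0xF2 = 11110010 → 4-byte char #6 = F2 84 8C 9A.
Offset 18: leading byte 0xEC = 11101100 → 3-byte char #7 = EC 8C 8D.
Offset 21: leading byte 0xF2 = 11110010 → 4-byte char #8 = F2 BA B2 8E.
Leading byte 0xF2 = 11110010 matches 11110xxx → 4-byte sequence.
Byte 1: 0xF2 = 11110010, payload 010 (3 bits).
Byte 2: 0xBA = 10111010 (10xxxxxx ✓), payload 111010.
Byte 3: 0xB2 = 10110010 (10xxxxxx ✓), payload 110010.
Byte 4: 0x8E = 10001110 (10xxxxxx ✓), payload 001110.
Concatenate: 010111010110010001110 = 0xBAC8E (21 bits → U+BAC8E).

U+BAC8E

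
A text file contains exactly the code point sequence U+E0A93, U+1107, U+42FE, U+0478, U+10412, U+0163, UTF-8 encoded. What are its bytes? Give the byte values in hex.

U+E0A93: 4-byte form → F3 A0 AA 93.
U+1107: 3-byte form → E1 84 87.
U+42FE: 3-byte form → E4 8B BE.
U+0478: 2-byte form → D1 B8.
U+10412: 4-byte form → F0 90 90 92.
U+0163: 2-byte form → C5 A3.
Concatenated (18 bytes): F3 A0 AA 93 E1 84 87 E4 8B BE D1 B8 F0 90 90 92 C5 A3.

F3 A0 AA 93 E1 84 87 E4 8B BE D1 B8 F0 90 90 92 C5 A3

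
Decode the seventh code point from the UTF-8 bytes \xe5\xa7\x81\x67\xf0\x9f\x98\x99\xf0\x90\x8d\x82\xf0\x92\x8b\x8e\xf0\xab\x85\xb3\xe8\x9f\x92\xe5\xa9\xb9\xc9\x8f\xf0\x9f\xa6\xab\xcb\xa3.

U+87D2

Offset 0: leading byte 0xE5 = 11100101 → 3-byte char #1 = E5 A7 81.
Offset 3: leading byte 0x67 = 01100111 → 1-byte char #2 = 67.
Offset 4: leading byte 0xF0 = 11110000 → 4-byte char #3 = F0 9F 98 99.
Offset 8: leading byte 0xF0 = 11110000 → 4-byte char #4 = F0 90 8D 82.
Offset 12: leading byte 0xF0 = 11110000 → 4-byte char #5 = F0 92 8B 8E.
Offset 16: leading byte 0xF0 = 11110000 → 4-byte char #6 = F0 AB 85 B3.
Offset 20: leading byte 0xE8 = 11101000 → 3-byte char #7 = E8 9F 92.
Leading byte 0xE8 = 11101000 matches 1110xxxx → 3-byte sequence.
Byte 1: 0xE8 = 11101000, payload 1000 (4 bits).
Byte 2: 0x9F = 10011111 (10xxxxxx ✓), payload 011111.
Byte 3: 0x92 = 10010010 (10xxxxxx ✓), payload 010010.
Concatenate: 1000011111010010 = 0x87D2 (16 bits → U+87D2).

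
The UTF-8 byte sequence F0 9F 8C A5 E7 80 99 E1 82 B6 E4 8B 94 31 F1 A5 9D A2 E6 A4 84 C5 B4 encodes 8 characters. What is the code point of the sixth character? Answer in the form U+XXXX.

U+65762

Offset 0: leading byte 0xF0 = 11110000 → 4-byte char #1 = F0 9F 8C A5.
Offset 4: leading byte 0xE7 = 11100111 → 3-byte char #2 = E7 80 99.
Offset 7: leading byte 0xE1 = 11100001 → 3-byte char #3 = E1 82 B6.
Offset 10: leading byte 0xE4 = 11100100 → 3-byte char #4 = E4 8B 94.
Offset 13: leading byte 0x31 = 00110001 → 1-byte char #5 = 31.
Offset 14: leading byte 0xF1 = 11110001 → 4-byte char #6 = F1 A5 9D A2.
Leading byte 0xF1 = 11110001 matches 11110xxx → 4-byte sequence.
Byte 1: 0xF1 = 11110001, payload 001 (3 bits).
Byte 2: 0xA5 = 10100101 (10xxxxxx ✓), payload 100101.
Byte 3: 0x9D = 10011101 (10xxxxxx ✓), payload 011101.
Byte 4: 0xA2 = 10100010 (10xxxxxx ✓), payload 100010.
Concatenate: 001100101011101100010 = 0x65762 (21 bits → U+65762).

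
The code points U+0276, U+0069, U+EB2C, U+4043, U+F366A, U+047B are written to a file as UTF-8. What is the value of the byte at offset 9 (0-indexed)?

0xF3

U+0276 → 2-byte form C9 B6 at offsets 0–1.
U+0069 → 1-byte form 69 at offsets 2–2.
U+EB2C → 3-byte form EE AC AC at offsets 3–5.
U+4043 → 3-byte form E4 81 83 at offsets 6–8.
U+F366A → 4-byte form F3 B3 99 AA at offsets 9–12.
Offset 9 falls in char 5's range; it's byte 1 of F3 B3 99 AA = 0xF3.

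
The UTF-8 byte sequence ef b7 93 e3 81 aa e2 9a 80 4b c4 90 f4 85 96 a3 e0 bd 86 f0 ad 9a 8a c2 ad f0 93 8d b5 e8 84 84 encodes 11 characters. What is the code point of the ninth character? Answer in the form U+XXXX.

Offset 0: leading byte 0xEF = 11101111 → 3-byte char #1 = EF B7 93.
Offset 3: leading byte 0xE3 = 11100011 → 3-byte char #2 = E3 81 AA.
Offset 6: leading byte 0xE2 = 11100010 → 3-byte char #3 = E2 9A 80.
Offset 9: leading byte 0x4B = 01001011 → 1-byte char #4 = 4B.
Offset 10: leading byte 0xC4 = 11000100 → 2-byte char #5 = C4 90.
Offset 12: leading byte 0xF4 = 11110100 → 4-byte char #6 = F4 85 96 A3.
Offset 16: leading byte 0xE0 = 11100000 → 3-byte char #7 = E0 BD 86.
Offset 19: leading byte 0xF0 = 11110000 → 4-byte char #8 = F0 AD 9A 8A.
Offset 23: leading byte 0xC2 = 11000010 → 2-byte char #9 = C2 AD.
Leading byte 0xC2 = 11000010 matches 110xxxxx → 2-byte sequence.
Byte 1: 0xC2 = 11000010, payload 00010 (5 bits).
Byte 2: 0xAD = 10101101 (10xxxxxx ✓), payload 101101.
Concatenate: 00010101101 = 0xAD (11 bits → U+00AD).

U+00AD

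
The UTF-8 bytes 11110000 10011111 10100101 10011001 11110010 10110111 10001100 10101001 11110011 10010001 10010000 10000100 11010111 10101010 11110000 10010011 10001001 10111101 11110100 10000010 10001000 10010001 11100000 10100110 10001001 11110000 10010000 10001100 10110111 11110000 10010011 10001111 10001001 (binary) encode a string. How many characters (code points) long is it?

Byte at offset 0: 0xF0 = 11110000 → 4-byte char (#1). Advance 4.
Byte at offset 4: 0xF2 = 11110010 → 4-byte char (#2). Advance 4.
Byte at offset 8: 0xF3 = 11110011 → 4-byte char (#3). Advance 4.
Byte at offset 12: 0xD7 = 11010111 → 2-byte char (#4). Advance 2.
Byte at offset 14: 0xF0 = 11110000 → 4-byte char (#5). Advance 4.
Byte at offset 18: 0xF4 = 11110100 → 4-byte char (#6). Advance 4.
Byte at offset 22: 0xE0 = 11100000 → 3-byte char (#7). Advance 3.
Byte at offset 25: 0xF0 = 11110000 → 4-byte char (#8). Advance 4.
Byte at offset 29: 0xF0 = 11110000 → 4-byte char (#9). Advance 4.
Reached end at offset 33 after 9 code points.

9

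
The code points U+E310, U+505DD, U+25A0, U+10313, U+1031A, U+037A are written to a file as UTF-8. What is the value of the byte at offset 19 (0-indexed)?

U+E310 → 3-byte form EE 8C 90 at offsets 0–2.
U+505DD → 4-byte form F1 90 97 9D at offsets 3–6.
U+25A0 → 3-byte form E2 96 A0 at offsets 7–9.
U+10313 → 4-byte form F0 90 8C 93 at offsets 10–13.
U+1031A → 4-byte form F0 90 8C 9A at offsets 14–17.
U+037A → 2-byte form CD BA at offsets 18–19.
Offset 19 falls in char 6's range; it's byte 2 of CD BA = 0xBA.

0xBA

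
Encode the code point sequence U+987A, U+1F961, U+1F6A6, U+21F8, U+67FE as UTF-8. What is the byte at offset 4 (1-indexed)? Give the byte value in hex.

0xF0

1-indexed offset 4 is 0-indexed offset 3.
U+987A → 3-byte form E9 A1 BA at offsets 0–2.
U+1F961 → 4-byte form F0 9F A5 A1 at offsets 3–6.
Offset 3 falls in char 2's range; it's byte 1 of F0 9F A5 A1 = 0xF0.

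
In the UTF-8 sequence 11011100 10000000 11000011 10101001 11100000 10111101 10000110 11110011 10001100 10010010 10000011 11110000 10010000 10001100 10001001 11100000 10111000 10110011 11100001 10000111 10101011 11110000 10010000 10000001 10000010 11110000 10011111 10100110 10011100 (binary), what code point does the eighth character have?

U+10042

Offset 0: leading byte 0xDC = 11011100 → 2-byte char #1 = DC 80.
Offset 2: leading byte 0xC3 = 11000011 → 2-byte char #2 = C3 A9.
Offset 4: leading byte 0xE0 = 11100000 → 3-byte char #3 = E0 BD 86.
Offset 7: leading byte 0xF3 = 11110011 → 4-byte char #4 = F3 8C 92 83.
Offset 11: leading byte 0xF0 = 11110000 → 4-byte char #5 = F0 90 8C 89.
Offset 15: leading byte 0xE0 = 11100000 → 3-byte char #6 = E0 B8 B3.
Offset 18: leading byte 0xE1 = 11100001 → 3-byte char #7 = E1 87 AB.
Offset 21: leading byte 0xF0 = 11110000 → 4-byte char #8 = F0 90 81 82.
Leading byte 0xF0 = 11110000 matches 11110xxx → 4-byte sequence.
Byte 1: 0xF0 = 11110000, payload 000 (3 bits).
Byte 2: 0x90 = 10010000 (10xxxxxx ✓), payload 010000.
Byte 3: 0x81 = 10000001 (10xxxxxx ✓), payload 000001.
Byte 4: 0x82 = 10000010 (10xxxxxx ✓), payload 000010.
Concatenate: 000010000000001000010 = 0x10042 (21 bits → U+10042).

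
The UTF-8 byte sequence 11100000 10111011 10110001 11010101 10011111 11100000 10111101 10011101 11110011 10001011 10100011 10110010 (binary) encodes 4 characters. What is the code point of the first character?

Offset 0: leading byte 0xE0 = 11100000 → 3-byte char #1 = E0 BB B1.
Leading byte 0xE0 = 11100000 matches 1110xxxx → 3-byte sequence.
Byte 1: 0xE0 = 11100000, payload 0000 (4 bits).
Byte 2: 0xBB = 10111011 (10xxxxxx ✓), payload 111011.
Byte 3: 0xB1 = 10110001 (10xxxxxx ✓), payload 110001.
Concatenate: 0000111011110001 = 0xEF1 (16 bits → U+0EF1).

U+0EF1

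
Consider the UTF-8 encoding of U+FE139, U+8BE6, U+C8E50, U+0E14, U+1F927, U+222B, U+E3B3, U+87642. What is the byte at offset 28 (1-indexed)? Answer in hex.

1-indexed offset 28 is 0-indexed offset 27.
U+FE139 → 4-byte form F3 BE 84 B9 at offsets 0–3.
U+8BE6 → 3-byte form E8 AF A6 at offsets 4–6.
U+C8E50 → 4-byte form F3 88 B9 90 at offsets 7–10.
U+0E14 → 3-byte form E0 B8 94 at offsets 11–13.
U+1F927 → 4-byte form F0 9F A4 A7 at offsets 14–17.
U+222B → 3-byte form E2 88 AB at offsets 18–20.
U+E3B3 → 3-byte form EE 8E B3 at offsets 21–23.
U+87642 → 4-byte form F2 87 99 82 at offsets 24–27.
Offset 27 falls in char 8's range; it's byte 4 of F2 87 99 82 = 0x82.

0x82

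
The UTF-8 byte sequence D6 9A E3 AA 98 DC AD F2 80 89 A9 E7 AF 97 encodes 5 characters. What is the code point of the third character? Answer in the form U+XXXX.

Offset 0: leading byte 0xD6 = 11010110 → 2-byte char #1 = D6 9A.
Offset 2: leading byte 0xE3 = 11100011 → 3-byte char #2 = E3 AA 98.
Offset 5: leading byte 0xDC = 11011100 → 2-byte char #3 = DC AD.
Leading byte 0xDC = 11011100 matches 110xxxxx → 2-byte sequence.
Byte 1: 0xDC = 11011100, payload 11100 (5 bits).
Byte 2: 0xAD = 10101101 (10xxxxxx ✓), payload 101101.
Concatenate: 11100101101 = 0x72D (11 bits → U+072D).

U+072D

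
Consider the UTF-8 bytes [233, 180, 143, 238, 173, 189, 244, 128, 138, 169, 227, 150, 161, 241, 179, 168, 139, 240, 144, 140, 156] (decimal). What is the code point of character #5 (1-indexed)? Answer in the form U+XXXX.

Offset 0: leading byte 0xE9 = 11101001 → 3-byte char #1 = E9 B4 8F.
Offset 3: leading byte 0xEE = 11101110 → 3-byte char #2 = EE AD BD.
Offset 6: leading byte 0xF4 = 11110100 → 4-byte char #3 = F4 80 8A A9.
Offset 10: leading byte 0xE3 = 11100011 → 3-byte char #4 = E3 96 A1.
Offset 13: leading byte 0xF1 = 11110001 → 4-byte char #5 = F1 B3 A8 8B.
Leading byte 0xF1 = 11110001 matches 11110xxx → 4-byte sequence.
Byte 1: 0xF1 = 11110001, payload 001 (3 bits).
Byte 2: 0xB3 = 10110011 (10xxxxxx ✓), payload 110011.
Byte 3: 0xA8 = 10101000 (10xxxxxx ✓), payload 101000.
Byte 4: 0x8B = 10001011 (10xxxxxx ✓), payload 001011.
Concatenate: 001110011101000001011 = 0x73A0B (21 bits → U+73A0B).

U+73A0B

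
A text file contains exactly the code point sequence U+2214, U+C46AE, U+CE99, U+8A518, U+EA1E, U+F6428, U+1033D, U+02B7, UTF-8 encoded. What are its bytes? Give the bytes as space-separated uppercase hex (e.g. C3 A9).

U+2214: 3-byte form → E2 88 94.
U+C46AE: 4-byte form → F3 84 9A AE.
U+CE99: 3-byte form → EC BA 99.
U+8A518: 4-byte form → F2 8A 94 98.
U+EA1E: 3-byte form → EE A8 9E.
U+F6428: 4-byte form → F3 B6 90 A8.
U+1033D: 4-byte form → F0 90 8C BD.
U+02B7: 2-byte form → CA B7.
Concatenated (27 bytes): E2 88 94 F3 84 9A AE EC BA 99 F2 8A 94 98 EE A8 9E F3 B6 90 A8 F0 90 8C BD CA B7.

E2 88 94 F3 84 9A AE EC BA 99 F2 8A 94 98 EE A8 9E F3 B6 90 A8 F0 90 8C BD CA B7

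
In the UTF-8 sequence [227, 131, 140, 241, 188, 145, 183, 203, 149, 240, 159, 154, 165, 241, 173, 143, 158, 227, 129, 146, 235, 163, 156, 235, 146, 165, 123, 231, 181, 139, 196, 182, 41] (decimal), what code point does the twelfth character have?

U+0029

Offset 0: leading byte 0xE3 = 11100011 → 3-byte char #1 = E3 83 8C.
Offset 3: leading byte 0xF1 = 11110001 → 4-byte char #2 = F1 BC 91 B7.
Offset 7: leading byte 0xCB = 11001011 → 2-byte char #3 = CB 95.
Offset 9: leading byte 0xF0 = 11110000 → 4-byte char #4 = F0 9F 9A A5.
Offset 13: leading byte 0xF1 = 11110001 → 4-byte char #5 = F1 AD 8F 9E.
Offset 17: leading byte 0xE3 = 11100011 → 3-byte char #6 = E3 81 92.
Offset 20: leading byte 0xEB = 11101011 → 3-byte char #7 = EB A3 9C.
Offset 23: leading byte 0xEB = 11101011 → 3-byte char #8 = EB 92 A5.
Offset 26: leading byte 0x7B = 01111011 → 1-byte char #9 = 7B.
Offset 27: leading byte 0xE7 = 11100111 → 3-byte char #10 = E7 B5 8B.
Offset 30: leading byte 0xC4 = 11000100 → 2-byte char #11 = C4 B6.
Offset 32: leading byte 0x29 = 00101001 → 1-byte char #12 = 29.
Leading byte 0x29 = 00101001 matches 0xxxxxxx → 1-byte sequence.
Byte 1: 0x29 = 00101001, payload 0101001 (7 bits).
Concatenate: 0101001 = 0x29 (7 bits → U+0029).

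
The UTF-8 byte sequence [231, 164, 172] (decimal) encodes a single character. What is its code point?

U+792C

Leading byte 0xE7 = 11100111 matches 1110xxxx → 3-byte sequence.
Byte 1: 0xE7 = 11100111, payload 0111 (4 bits).
Byte 2: 0xA4 = 10100100 (10xxxxxx ✓), payload 100100.
Byte 3: 0xAC = 10101100 (10xxxxxx ✓), payload 101100.
Concatenate: 0111100100101100 = 0x792C (16 bits → U+792C).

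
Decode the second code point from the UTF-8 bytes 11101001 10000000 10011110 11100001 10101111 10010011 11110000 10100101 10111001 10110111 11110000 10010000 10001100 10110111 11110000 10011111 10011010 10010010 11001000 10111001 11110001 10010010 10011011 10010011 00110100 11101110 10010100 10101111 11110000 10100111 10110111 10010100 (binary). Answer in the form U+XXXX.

Offset 0: leading byte 0xE9 = 11101001 → 3-byte char #1 = E9 80 9E.
Offset 3: leading byte 0xE1 = 11100001 → 3-byte char #2 = E1 AF 93.
Leading byte 0xE1 = 11100001 matches 1110xxxx → 3-byte sequence.
Byte 1: 0xE1 = 11100001, payload 0001 (4 bits).
Byte 2: 0xAF = 10101111 (10xxxxxx ✓), payload 101111.
Byte 3: 0x93 = 10010011 (10xxxxxx ✓), payload 010011.
Concatenate: 0001101111010011 = 0x1BD3 (16 bits → U+1BD3).

U+1BD3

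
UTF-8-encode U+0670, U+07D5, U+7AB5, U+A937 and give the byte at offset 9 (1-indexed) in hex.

1-indexed offset 9 is 0-indexed offset 8.
U+0670 → 2-byte form D9 B0 at offsets 0–1.
U+07D5 → 2-byte form DF 95 at offsets 2–3.
U+7AB5 → 3-byte form E7 AA B5 at offsets 4–6.
U+A937 → 3-byte form EA A4 B7 at offsets 7–9.
Offset 8 falls in char 4's range; it's byte 2 of EA A4 B7 = 0xA4.

0xA4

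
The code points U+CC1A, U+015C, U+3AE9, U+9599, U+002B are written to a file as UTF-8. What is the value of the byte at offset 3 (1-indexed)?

0x9A

1-indexed offset 3 is 0-indexed offset 2.
U+CC1A → 3-byte form EC B0 9A at offsets 0–2.
Offset 2 falls in char 1's range; it's byte 3 of EC B0 9A = 0x9A.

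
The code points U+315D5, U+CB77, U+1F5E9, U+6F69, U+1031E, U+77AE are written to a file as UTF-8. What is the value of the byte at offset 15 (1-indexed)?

0xF0

1-indexed offset 15 is 0-indexed offset 14.
U+315D5 → 4-byte form F0 B1 97 95 at offsets 0–3.
U+CB77 → 3-byte form EC AD B7 at offsets 4–6.
U+1F5E9 → 4-byte form F0 9F 97 A9 at offsets 7–10.
U+6F69 → 3-byte form E6 BD A9 at offsets 11–13.
U+1031E → 4-byte form F0 90 8C 9E at offsets 14–17.
Offset 14 falls in char 5's range; it's byte 1 of F0 90 8C 9E = 0xF0.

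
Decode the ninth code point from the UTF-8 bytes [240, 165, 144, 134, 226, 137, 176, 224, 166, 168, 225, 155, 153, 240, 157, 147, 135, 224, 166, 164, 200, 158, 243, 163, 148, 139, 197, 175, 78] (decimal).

Offset 0: leading byte 0xF0 = 11110000 → 4-byte char #1 = F0 A5 90 86.
Offset 4: leading byte 0xE2 = 11100010 → 3-byte char #2 = E2 89 B0.
Offset 7: leading byte 0xE0 = 11100000 → 3-byte char #3 = E0 A6 A8.
Offset 10: leading byte 0xE1 = 11100001 → 3-byte char #4 = E1 9B 99.
Offset 13: leading byte 0xF0 = 11110000 → 4-byte char #5 = F0 9D 93 87.
Offset 17: leading byte 0xE0 = 11100000 → 3-byte char #6 = E0 A6 A4.
Offset 20: leading byte 0xC8 = 11001000 → 2-byte char #7 = C8 9E.
Offset 22: leading byte 0xF3 = 11110011 → 4-byte char #8 = F3 A3 94 8B.
Offset 26: leading byte 0xC5 = 11000101 → 2-byte char #9 = C5 AF.
Leading byte 0xC5 = 11000101 matches 110xxxxx → 2-byte sequence.
Byte 1: 0xC5 = 11000101, payload 00101 (5 bits).
Byte 2: 0xAF = 10101111 (10xxxxxx ✓), payload 101111.
Concatenate: 00101101111 = 0x16F (11 bits → U+016F).

U+016F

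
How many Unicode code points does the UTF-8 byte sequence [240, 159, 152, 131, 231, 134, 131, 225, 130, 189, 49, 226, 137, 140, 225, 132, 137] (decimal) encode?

6

Byte at offset 0: 0xF0 = 11110000 → 4-byte char (#1). Advance 4.
Byte at offset 4: 0xE7 = 11100111 → 3-byte char (#2). Advance 3.
Byte at offset 7: 0xE1 = 11100001 → 3-byte char (#3). Advance 3.
Byte at offset 10: 0x31 = 00110001 → 1-byte char (#4). Advance 1.
Byte at offset 11: 0xE2 = 11100010 → 3-byte char (#5). Advance 3.
Byte at offset 14: 0xE1 = 11100001 → 3-byte char (#6). Advance 3.
Reached end at offset 17 after 6 code points.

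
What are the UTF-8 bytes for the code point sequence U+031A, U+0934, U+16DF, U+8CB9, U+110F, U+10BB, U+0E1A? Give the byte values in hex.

U+031A: 2-byte form → CC 9A.
U+0934: 3-byte form → E0 A4 B4.
U+16DF: 3-byte form → E1 9B 9F.
U+8CB9: 3-byte form → E8 B2 B9.
U+110F: 3-byte form → E1 84 8F.
U+10BB: 3-byte form → E1 82 BB.
U+0E1A: 3-byte form → E0 B8 9A.
Concatenated (20 bytes): CC 9A E0 A4 B4 E1 9B 9F E8 B2 B9 E1 84 8F E1 82 BB E0 B8 9A.

CC 9A E0 A4 B4 E1 9B 9F E8 B2 B9 E1 84 8F E1 82 BB E0 B8 9A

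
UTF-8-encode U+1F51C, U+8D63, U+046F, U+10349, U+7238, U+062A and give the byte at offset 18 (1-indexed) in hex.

0xAA

1-indexed offset 18 is 0-indexed offset 17.
U+1F51C → 4-byte form F0 9F 94 9C at offsets 0–3.
U+8D63 → 3-byte form E8 B5 A3 at offsets 4–6.
U+046F → 2-byte form D1 AF at offsets 7–8.
U+10349 → 4-byte form F0 90 8D 89 at offsets 9–12.
U+7238 → 3-byte form E7 88 B8 at offsets 13–15.
U+062A → 2-byte form D8 AA at offsets 16–17.
Offset 17 falls in char 6's range; it's byte 2 of D8 AA = 0xAA.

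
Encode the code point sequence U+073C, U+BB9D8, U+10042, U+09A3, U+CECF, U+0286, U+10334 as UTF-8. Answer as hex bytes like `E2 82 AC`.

U+073C: 2-byte form → DC BC.
U+BB9D8: 4-byte form → F2 BB A7 98.
U+10042: 4-byte form → F0 90 81 82.
U+09A3: 3-byte form → E0 A6 A3.
U+CECF: 3-byte form → EC BB 8F.
U+0286: 2-byte form → CA 86.
U+10334: 4-byte form → F0 90 8C B4.
Concatenated (22 bytes): DC BC F2 BB A7 98 F0 90 81 82 E0 A6 A3 EC BB 8F CA 86 F0 90 8C B4.

DC BC F2 BB A7 98 F0 90 81 82 E0 A6 A3 EC BB 8F CA 86 F0 90 8C B4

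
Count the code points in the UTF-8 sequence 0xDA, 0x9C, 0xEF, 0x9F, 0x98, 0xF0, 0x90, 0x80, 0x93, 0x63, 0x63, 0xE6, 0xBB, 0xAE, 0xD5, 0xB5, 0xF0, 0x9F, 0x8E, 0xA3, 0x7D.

Byte at offset 0: 0xDA = 11011010 → 2-byte char (#1). Advance 2.
Byte at offset 2: 0xEF = 11101111 → 3-byte char (#2). Advance 3.
Byte at offset 5: 0xF0 = 11110000 → 4-byte char (#3). Advance 4.
Byte at offset 9: 0x63 = 01100011 → 1-byte char (#4). Advance 1.
Byte at offset 10: 0x63 = 01100011 → 1-byte char (#5). Advance 1.
Byte at offset 11: 0xE6 = 11100110 → 3-byte char (#6). Advance 3.
Byte at offset 14: 0xD5 = 11010101 → 2-byte char (#7). Advance 2.
Byte at offset 16: 0xF0 = 11110000 → 4-byte char (#8). Advance 4.
Byte at offset 20: 0x7D = 01111101 → 1-byte char (#9). Advance 1.
Reached end at offset 21 after 9 code points.

9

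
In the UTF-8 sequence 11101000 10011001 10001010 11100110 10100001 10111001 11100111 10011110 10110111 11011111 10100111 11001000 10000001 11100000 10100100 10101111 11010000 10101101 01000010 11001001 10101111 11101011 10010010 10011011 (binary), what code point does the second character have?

Offset 0: leading byte 0xE8 = 11101000 → 3-byte char #1 = E8 99 8A.
Offset 3: leading byte 0xE6 = 11100110 → 3-byte char #2 = E6 A1 B9.
Leading byte 0xE6 = 11100110 matches 1110xxxx → 3-byte sequence.
Byte 1: 0xE6 = 11100110, payload 0110 (4 bits).
Byte 2: 0xA1 = 10100001 (10xxxxxx ✓), payload 100001.
Byte 3: 0xB9 = 10111001 (10xxxxxx ✓), payload 111001.
Concatenate: 0110100001111001 = 0x6879 (16 bits → U+6879).

U+6879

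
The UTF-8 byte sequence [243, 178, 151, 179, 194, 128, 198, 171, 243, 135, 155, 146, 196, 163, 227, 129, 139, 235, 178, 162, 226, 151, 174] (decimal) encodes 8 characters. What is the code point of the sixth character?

U+304B

Offset 0: leading byte 0xF3 = 11110011 → 4-byte char #1 = F3 B2 97 B3.
Offset 4: leading byte 0xC2 = 11000010 → 2-byte char #2 = C2 80.
Offset 6: leading byte 0xC6 = 11000110 → 2-byte char #3 = C6 AB.
Offset 8: leading byte 0xF3 = 11110011 → 4-byte char #4 = F3 87 9B 92.
Offset 12: leading byte 0xC4 = 11000100 → 2-byte char #5 = C4 A3.
Offset 14: leading byte 0xE3 = 11100011 → 3-byte char #6 = E3 81 8B.
Leading byte 0xE3 = 11100011 matches 1110xxxx → 3-byte sequence.
Byte 1: 0xE3 = 11100011, payload 0011 (4 bits).
Byte 2: 0x81 = 10000001 (10xxxxxx ✓), payload 000001.
Byte 3: 0x8B = 10001011 (10xxxxxx ✓), payload 001011.
Concatenate: 0011000001001011 = 0x304B (16 bits → U+304B).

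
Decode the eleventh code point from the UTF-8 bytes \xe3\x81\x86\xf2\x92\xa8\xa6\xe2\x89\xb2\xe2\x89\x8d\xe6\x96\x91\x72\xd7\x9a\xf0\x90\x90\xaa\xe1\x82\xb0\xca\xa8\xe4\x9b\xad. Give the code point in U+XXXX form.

Offset 0: leading byte 0xE3 = 11100011 → 3-byte char #1 = E3 81 86.
Offset 3: leading byte 0xF2 = 11110010 → 4-byte char #2 = F2 92 A8 A6.
Offset 7: leading byte 0xE2 = 11100010 → 3-byte char #3 = E2 89 B2.
Offset 10: leading byte 0xE2 = 11100010 → 3-byte char #4 = E2 89 8D.
Offset 13: leading byte 0xE6 = 11100110 → 3-byte char #5 = E6 96 91.
Offset 16: leading byte 0x72 = 01110010 → 1-byte char #6 = 72.
Offset 17: leading byte 0xD7 = 11010111 → 2-byte char #7 = D7 9A.
Offset 19: leading byte 0xF0 = 11110000 → 4-byte char #8 = F0 90 90 AA.
Offset 23: leading byte 0xE1 = 11100001 → 3-byte char #9 = E1 82 B0.
Offset 26: leading byte 0xCA = 11001010 → 2-byte char #10 = CA A8.
Offset 28: leading byte 0xE4 = 11100100 → 3-byte char #11 = E4 9B AD.
Leading byte 0xE4 = 11100100 matches 1110xxxx → 3-byte sequence.
Byte 1: 0xE4 = 11100100, payload 0100 (4 bits).
Byte 2: 0x9B = 10011011 (10xxxxxx ✓), payload 011011.
Byte 3: 0xAD = 10101101 (10xxxxxx ✓), payload 101101.
Concatenate: 0100011011101101 = 0x46ED (16 bits → U+46ED).

U+46ED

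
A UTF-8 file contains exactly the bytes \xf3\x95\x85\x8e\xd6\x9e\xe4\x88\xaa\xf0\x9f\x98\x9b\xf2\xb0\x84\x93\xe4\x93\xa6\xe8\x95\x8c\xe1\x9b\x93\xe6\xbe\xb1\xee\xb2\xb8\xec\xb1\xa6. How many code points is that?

Byte at offset 0: 0xF3 = 11110011 → 4-byte char (#1). Advance 4.
Byte at offset 4: 0xD6 = 11010110 → 2-byte char (#2). Advance 2.
Byte at offset 6: 0xE4 = 11100100 → 3-byte char (#3). Advance 3.
Byte at offset 9: 0xF0 = 11110000 → 4-byte char (#4). Advance 4.
Byte at offset 13: 0xF2 = 11110010 → 4-byte char (#5). Advance 4.
Byte at offset 17: 0xE4 = 11100100 → 3-byte char (#6). Advance 3.
Byte at offset 20: 0xE8 = 11101000 → 3-byte char (#7). Advance 3.
Byte at offset 23: 0xE1 = 11100001 → 3-byte char (#8). Advance 3.
Byte at offset 26: 0xE6 = 11100110 → 3-byte char (#9). Advance 3.
Byte at offset 29: 0xEE = 11101110 → 3-byte char (#10). Advance 3.
Byte at offset 32: 0xEC = 11101100 → 3-byte char (#11). Advance 3.
Reached end at offset 35 after 11 code points.

11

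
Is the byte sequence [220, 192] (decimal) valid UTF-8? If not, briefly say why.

Leading byte 0xDC = 11011100 → 2-byte form.
Byte 2 is 0xC0 = 11000000, which is not 10xxxxxx — expected a continuation byte.

invalid (non-continuation byte where continuation expected)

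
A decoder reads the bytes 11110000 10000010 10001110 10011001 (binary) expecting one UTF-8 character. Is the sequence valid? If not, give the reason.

invalid (overlong encoding)

Leading byte 0xF0 = 11110000 → 4-byte form.
Continuation bytes all match 10xxxxxx. Payload decodes to 0x2399.
But 0x2399 < 0x10000, the minimum for a 4-byte sequence — this is an overlong encoding.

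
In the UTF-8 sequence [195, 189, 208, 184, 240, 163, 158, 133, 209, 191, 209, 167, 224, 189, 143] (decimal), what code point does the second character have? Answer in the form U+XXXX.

Offset 0: leading byte 0xC3 = 11000011 → 2-byte char #1 = C3 BD.
Offset 2: leading byte 0xD0 = 11010000 → 2-byte char #2 = D0 B8.
Leading byte 0xD0 = 11010000 matches 110xxxxx → 2-byte sequence.
Byte 1: 0xD0 = 11010000, payload 10000 (5 bits).
Byte 2: 0xB8 = 10111000 (10xxxxxx ✓), payload 111000.
Concatenate: 10000111000 = 0x438 (11 bits → U+0438).

U+0438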